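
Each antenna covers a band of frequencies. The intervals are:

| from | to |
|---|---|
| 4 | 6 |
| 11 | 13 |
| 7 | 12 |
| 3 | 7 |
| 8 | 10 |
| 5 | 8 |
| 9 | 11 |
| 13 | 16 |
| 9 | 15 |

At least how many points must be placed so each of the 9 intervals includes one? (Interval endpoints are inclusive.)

3

By right end: [4,6]  [3,7]  [5,8]  [8,10]  [9,11]  [7,12]  [11,13]  [9,15]  [13,16]
[4,6] uncovered → point at 6; [8,10] uncovered → point at 10; [11,13] uncovered → point at 13.
Points: 6, 10, 13 (3 total).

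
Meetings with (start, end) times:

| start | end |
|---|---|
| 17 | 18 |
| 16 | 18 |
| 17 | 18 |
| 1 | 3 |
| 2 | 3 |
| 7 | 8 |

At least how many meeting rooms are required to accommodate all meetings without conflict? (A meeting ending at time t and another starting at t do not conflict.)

Count concurrent intervals with a sweep; the peak is the room count.
Events (time:±→running): 1:+→1 2:+→2 3:-→1 3:-→0 7:+→1 8:-→0 16:+→1 17:+→2 17:+→3 … peak 3.

3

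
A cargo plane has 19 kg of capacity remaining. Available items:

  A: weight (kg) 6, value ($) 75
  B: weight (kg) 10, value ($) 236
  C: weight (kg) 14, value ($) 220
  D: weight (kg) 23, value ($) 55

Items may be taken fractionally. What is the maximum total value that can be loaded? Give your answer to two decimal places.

Greedy by value/weight ratio, highest first.
Order: B (236/10=23.60) > C (220/14=15.71) > A (75/6=12.50) > D (55/23=2.39)
Fill: take B (10 @ 236) → take 9/14 of C → 141.43; 19/19 used.
Total value = 377.43

377.43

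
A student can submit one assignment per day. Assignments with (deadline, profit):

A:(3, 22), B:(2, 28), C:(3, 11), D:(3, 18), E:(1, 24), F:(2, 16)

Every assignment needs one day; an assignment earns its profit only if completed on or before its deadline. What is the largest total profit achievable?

74

By profit: B(d2,28), E(d1,24), A(d3,22), D(d3,18), F(d2,16), C(d3,11)
B→slot 2; E→slot 1; A→slot 3; D skipped; F skipped; C skipped.
Profit = 24 + 28 + 22 = 74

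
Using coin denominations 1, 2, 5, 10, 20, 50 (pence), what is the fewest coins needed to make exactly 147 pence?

147 − 2×50→47 − 2×20→7 − 1×5→2 − 1×2→0
Total coins = 2 + 2 + 1 + 1 = 6

6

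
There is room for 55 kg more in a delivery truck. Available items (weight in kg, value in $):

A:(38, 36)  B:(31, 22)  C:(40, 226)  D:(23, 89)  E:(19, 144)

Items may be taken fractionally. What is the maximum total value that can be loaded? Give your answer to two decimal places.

Ratios (sorted): E 7.58, C 5.65, D 3.87, A 0.95, B 0.71
take E (19 @ 144); take 36/40 of C → 203.40. Capacity used 55/55.
Total value = 347.40

347.40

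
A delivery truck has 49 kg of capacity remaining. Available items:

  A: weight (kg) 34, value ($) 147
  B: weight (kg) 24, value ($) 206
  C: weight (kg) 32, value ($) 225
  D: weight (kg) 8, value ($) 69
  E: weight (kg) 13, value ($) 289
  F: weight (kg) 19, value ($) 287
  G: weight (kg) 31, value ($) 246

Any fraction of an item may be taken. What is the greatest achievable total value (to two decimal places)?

Ratios (sorted): E 22.23, F 15.11, D 8.62, B 8.58, G 7.94, C 7.03, A 4.32
take E (13 @ 289); take F (19 @ 287); take D (8 @ 69); take 9/24 of B → 77.25. Capacity used 49/49.
Total value = 722.25

722.25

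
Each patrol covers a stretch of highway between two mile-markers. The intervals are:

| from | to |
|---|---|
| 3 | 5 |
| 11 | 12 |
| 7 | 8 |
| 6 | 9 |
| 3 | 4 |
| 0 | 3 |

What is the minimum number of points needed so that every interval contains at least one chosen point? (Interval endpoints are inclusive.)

Sort by right endpoint; whenever an interval is uncovered, place a point at its right end.
Sorted: [0,3] [3,4] [3,5] [7,8] [6,9] [11,12]
{[0,3],[3,4],[3,5]} hit by 3; {[7,8],[6,9]} hit by 8; {[11,12]} hit by 12.
Points: 3, 8, 12 (3 total).

3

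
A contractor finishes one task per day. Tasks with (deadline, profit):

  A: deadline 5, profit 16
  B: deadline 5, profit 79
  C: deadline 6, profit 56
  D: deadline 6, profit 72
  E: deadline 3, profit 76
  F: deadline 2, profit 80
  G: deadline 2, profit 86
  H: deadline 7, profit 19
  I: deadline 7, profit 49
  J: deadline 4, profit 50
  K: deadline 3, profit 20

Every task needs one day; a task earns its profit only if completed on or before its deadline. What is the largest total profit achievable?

498

Take jobs in profit order; each goes to the latest open slot no later than its deadline.
Profit order: G=86 F=80 B=79 E=76 D=72 C=56 J=50 I=49 K=20 H=19 A=16
Assign: G→slot 2, F→slot 1, B→slot 5, E→slot 3, D→slot 6, C→slot 4, J skipped, I→slot 7, K skipped, H skipped, A skipped.
Slots: [1:F] [2:G] [3:E] [4:C] [5:B] [6:D] [7:I]
Profit = 80 + 86 + 76 + 56 + 79 + 72 + 49 = 498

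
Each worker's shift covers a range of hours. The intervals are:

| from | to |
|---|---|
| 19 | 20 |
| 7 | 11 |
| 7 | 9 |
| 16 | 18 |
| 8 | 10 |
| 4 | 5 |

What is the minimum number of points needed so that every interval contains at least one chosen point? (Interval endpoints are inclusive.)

Sort by right endpoint; whenever an interval is uncovered, place a point at its right end.
Sorted: [4,5] [7,9] [8,10] [7,11] [16,18] [19,20]
{[4,5]} hit by 5; {[7,9],[8,10],[7,11]} hit by 9; {[16,18]} hit by 18; {[19,20]} hit by 20.
Points: 5, 9, 18, 20 (4 total).

4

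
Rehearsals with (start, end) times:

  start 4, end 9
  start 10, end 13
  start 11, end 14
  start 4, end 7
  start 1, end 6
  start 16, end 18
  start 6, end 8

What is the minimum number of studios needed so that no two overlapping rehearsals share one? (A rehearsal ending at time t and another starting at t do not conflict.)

starts: [1, 4, 4, 6, 10, 11, 16]
ends:   [6, 7, 8, 9, 13, 14, 18]
s1→1 s4→2 s4→3  — peak 3.

3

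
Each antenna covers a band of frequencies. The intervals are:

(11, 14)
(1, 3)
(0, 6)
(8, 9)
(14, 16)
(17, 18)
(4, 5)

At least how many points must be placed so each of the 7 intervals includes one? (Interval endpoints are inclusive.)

Sort by right endpoint; whenever an interval is uncovered, place a point at its right end.
Sorted: [1,3] [4,5] [0,6] [8,9] [11,14] [14,16] [17,18]
{[1,3]} hit by 3; {[4,5],[0,6]} hit by 5; {[8,9]} hit by 9; {[11,14],[14,16]} hit by 14; {[17,18]} hit by 18.
Points: 3, 5, 9, 14, 18 (5 total).

5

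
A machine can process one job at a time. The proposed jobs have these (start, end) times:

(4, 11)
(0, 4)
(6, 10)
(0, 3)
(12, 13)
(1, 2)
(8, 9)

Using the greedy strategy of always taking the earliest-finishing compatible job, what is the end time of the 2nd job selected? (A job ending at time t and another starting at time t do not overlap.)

Order by finish time; keep every interval that doesn't clash with the previous kept one.
By end time: (1,2), (0,3), (0,4), (8,9), (6,10), (4,11), (12,13).
Pick (1,2); next start ≥ 2 → (8,9); next start ≥ 9 → (12,13).
Selected: (1,2) (8,9) (12,13)

9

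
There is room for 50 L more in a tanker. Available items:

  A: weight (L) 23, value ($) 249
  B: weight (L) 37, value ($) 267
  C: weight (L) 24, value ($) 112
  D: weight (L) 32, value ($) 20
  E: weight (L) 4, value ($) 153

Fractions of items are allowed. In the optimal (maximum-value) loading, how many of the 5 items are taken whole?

2

Order: E (153/4=38.25) > A (249/23=10.83) > B (267/37=7.22) > C (112/24=4.67) > D (20/32=0.62)
Fill: take E (4 @ 153) → take A (23 @ 249) → take 23/37 of B → 165.97; 50/50 used.
2 item(s) taken whole; one partial (take 23/37 of B).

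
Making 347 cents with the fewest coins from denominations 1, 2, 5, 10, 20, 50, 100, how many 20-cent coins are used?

2

Use the largest denomination that fits, subtract, and repeat.
347 = 3×100 + 2×20 + 1×5 + 1×2
Count of 20: 2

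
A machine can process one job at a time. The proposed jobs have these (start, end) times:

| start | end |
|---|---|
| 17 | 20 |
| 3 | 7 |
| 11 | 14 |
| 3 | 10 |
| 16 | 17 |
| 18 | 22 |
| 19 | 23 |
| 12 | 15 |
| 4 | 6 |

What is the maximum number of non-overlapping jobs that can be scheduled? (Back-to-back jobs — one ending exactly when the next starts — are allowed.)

Sorted by end: (4,6)  (3,7)  (3,10)  (11,14)  (12,15)  (16,17)  (17,20)  (18,22)  (19,23)
take (4,6); skip (3,10); take (11,14); skip (12,15); take (16,17); take (17,20).
Selected 4 jobs.

4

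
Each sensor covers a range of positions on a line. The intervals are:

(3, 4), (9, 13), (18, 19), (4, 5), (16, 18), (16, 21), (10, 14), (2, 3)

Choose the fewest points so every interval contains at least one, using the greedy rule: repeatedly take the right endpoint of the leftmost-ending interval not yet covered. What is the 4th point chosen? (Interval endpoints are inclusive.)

Sorted: [2,3] [3,4] [4,5] [9,13] [10,14] [16,18] [18,19] [16,21]
{[2,3],[3,4]} hit by 3; {[4,5]} hit by 5; {[9,13],[10,14]} hit by 13; {[16,18],[18,19],[16,21]} hit by 18.
Points: 3, 5, 13, 18 (4 total).

18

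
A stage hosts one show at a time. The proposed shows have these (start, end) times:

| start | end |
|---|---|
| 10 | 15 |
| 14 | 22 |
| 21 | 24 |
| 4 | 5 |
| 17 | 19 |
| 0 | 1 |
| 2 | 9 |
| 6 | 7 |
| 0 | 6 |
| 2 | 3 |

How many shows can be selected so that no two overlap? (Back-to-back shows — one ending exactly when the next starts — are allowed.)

Sort by end time and greedily take each interval whose start is ≥ the last chosen end.
By end time: (0,1), (2,3), (4,5), (0,6), (6,7), (2,9), (10,15), (17,19), (14,22), (21,24).
Pick (0,1); next start ≥ 1 → (2,3); next start ≥ 3 → (4,5); next start ≥ 5 → (6,7); next start ≥ 7 → (10,15); next start ≥ 15 → (17,19); next start ≥ 19 → (21,24).
Selected 7 shows.

7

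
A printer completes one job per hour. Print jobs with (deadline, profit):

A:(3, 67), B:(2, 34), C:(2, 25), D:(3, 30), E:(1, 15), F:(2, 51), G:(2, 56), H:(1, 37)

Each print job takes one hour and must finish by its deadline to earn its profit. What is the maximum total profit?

174

By profit: A(d3,67), G(d2,56), F(d2,51), H(d1,37), B(d2,34), D(d3,30), C(d2,25), E(d1,15)
A→slot 3; G→slot 2; F→slot 1; H skipped; B skipped; D skipped; C skipped; E skipped.
Profit = 51 + 56 + 67 = 174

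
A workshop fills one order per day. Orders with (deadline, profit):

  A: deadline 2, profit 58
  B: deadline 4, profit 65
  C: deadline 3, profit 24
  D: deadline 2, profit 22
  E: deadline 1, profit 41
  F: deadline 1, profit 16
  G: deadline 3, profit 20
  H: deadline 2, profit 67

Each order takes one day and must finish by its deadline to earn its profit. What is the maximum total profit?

214

Sort by profit descending; place each in the latest free slot ≤ its deadline.
By profit: H(d2,67), B(d4,65), A(d2,58), E(d1,41), C(d3,24), D(d2,22), G(d3,20), F(d1,16)
H→slot 2; B→slot 4; A→slot 1; E skipped; C→slot 3; D skipped; G skipped; F skipped.
Profit = 58 + 67 + 24 + 65 = 214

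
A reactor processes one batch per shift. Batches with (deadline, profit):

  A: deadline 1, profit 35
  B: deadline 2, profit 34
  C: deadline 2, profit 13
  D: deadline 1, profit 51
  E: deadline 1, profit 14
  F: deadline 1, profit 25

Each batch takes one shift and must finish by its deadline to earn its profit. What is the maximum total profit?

By profit: D(d1,51), A(d1,35), B(d2,34), F(d1,25), E(d1,14), C(d2,13)
D→slot 1; A skipped; B→slot 2; F skipped; E skipped; C skipped.
Profit = 51 + 34 = 85

85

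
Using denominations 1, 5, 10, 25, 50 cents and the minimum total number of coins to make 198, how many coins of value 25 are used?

Use the largest denomination that fits, subtract, and repeat.
198 − 3×50→48 − 1×25→23 − 2×10→3 − 3×1→0
Count of 25: 1

1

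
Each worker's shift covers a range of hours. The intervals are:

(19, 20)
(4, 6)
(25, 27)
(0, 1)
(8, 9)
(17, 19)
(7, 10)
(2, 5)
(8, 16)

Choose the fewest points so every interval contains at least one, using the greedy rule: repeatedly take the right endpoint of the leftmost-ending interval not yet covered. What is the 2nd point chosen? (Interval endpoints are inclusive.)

5

Sorted: [0,1] [2,5] [4,6] [8,9] [7,10] [8,16] [17,19] [19,20] [25,27]
{[0,1]} hit by 1; {[2,5],[4,6]} hit by 5; {[8,9],[7,10],[8,16]} hit by 9; {[17,19],[19,20]} hit by 19; {[25,27]} hit by 27.
Points: 1, 5, 9, 19, 27 (5 total).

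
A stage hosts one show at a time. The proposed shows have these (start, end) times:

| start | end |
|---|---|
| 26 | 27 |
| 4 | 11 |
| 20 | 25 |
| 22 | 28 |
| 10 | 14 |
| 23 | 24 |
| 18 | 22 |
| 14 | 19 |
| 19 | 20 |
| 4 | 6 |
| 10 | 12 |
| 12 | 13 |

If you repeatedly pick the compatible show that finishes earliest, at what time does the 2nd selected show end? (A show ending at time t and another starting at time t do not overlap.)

12

By end time: (4,6), (4,11), (10,12), (12,13), (10,14), (14,19), (19,20), (18,22), (23,24), (20,25), (26,27), (22,28).
Pick (4,6); next start ≥ 6 → (10,12); next start ≥ 12 → (12,13); next start ≥ 13 → (14,19); next start ≥ 19 → (19,20); next start ≥ 20 → (23,24); next start ≥ 24 → (26,27).
Selected: (4,6) (10,12) (12,13) (14,19) (19,20) (23,24) (26,27)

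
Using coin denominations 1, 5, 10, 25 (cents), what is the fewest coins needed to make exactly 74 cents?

8

74 − 2×25→24 − 2×10→4 − 4×1→0
Total coins = 2 + 2 + 4 = 8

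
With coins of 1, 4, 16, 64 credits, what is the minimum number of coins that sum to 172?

7

172 = 2×64 + 2×16 + 3×4
Total coins = 2 + 2 + 3 = 7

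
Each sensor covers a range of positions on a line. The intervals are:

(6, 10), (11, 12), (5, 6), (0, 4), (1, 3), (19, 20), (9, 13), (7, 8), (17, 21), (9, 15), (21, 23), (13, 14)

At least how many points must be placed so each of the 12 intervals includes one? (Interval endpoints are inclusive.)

7

Sort by right endpoint; whenever an interval is uncovered, place a point at its right end.
By right end: [1,3]  [0,4]  [5,6]  [7,8]  [6,10]  [11,12]  [9,13]  [13,14]  [9,15]  [19,20]  [17,21]  [21,23]
[1,3] uncovered → point at 3; [5,6] uncovered → point at 6; [7,8] uncovered → point at 8; [11,12] uncovered → point at 12; [13,14] uncovered → point at 14; [19,20] uncovered → point at 20; [21,23] uncovered → point at 23.
Points: 3, 6, 8, 12, 14, 20, 23 (7 total).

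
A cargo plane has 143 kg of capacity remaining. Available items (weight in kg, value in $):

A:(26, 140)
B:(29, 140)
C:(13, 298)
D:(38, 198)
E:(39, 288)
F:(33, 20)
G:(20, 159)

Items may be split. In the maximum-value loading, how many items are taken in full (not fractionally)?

5

Sort by value per unit weight and fill in that order.
Ratios (sorted): C 22.92, G 7.95, E 7.38, A 5.38, D 5.21, B 4.83, F 0.61
take C (13 @ 298); take G (20 @ 159); take E (39 @ 288); take A (26 @ 140); take D (38 @ 198); take 7/29 of B → 33.79. Capacity used 143/143.
5 item(s) taken whole; one partial (take 7/29 of B).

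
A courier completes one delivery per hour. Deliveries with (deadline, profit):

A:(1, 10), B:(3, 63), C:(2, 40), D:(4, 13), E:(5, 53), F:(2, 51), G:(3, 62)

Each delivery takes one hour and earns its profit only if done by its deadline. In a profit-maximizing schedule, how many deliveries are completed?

5

Take jobs in profit order; each goes to the latest open slot no later than its deadline.
Profit order: B=63 G=62 E=53 F=51 C=40 D=13 A=10
Assign: B→slot 3, G→slot 2, E→slot 5, F→slot 1, C skipped, D→slot 4, A skipped.
Slots: [1:F] [2:G] [3:B] [4:D] [5:E]
5 of 7 scheduled.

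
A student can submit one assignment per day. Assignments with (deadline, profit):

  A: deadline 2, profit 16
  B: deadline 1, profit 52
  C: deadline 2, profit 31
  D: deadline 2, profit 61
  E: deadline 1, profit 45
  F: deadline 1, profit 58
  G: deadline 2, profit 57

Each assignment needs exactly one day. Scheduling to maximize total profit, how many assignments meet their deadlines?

Sort by profit descending; place each in the latest free slot ≤ its deadline.
Profit order: D=61 F=58 G=57 B=52 E=45 C=31 A=16
Assign: D→slot 2, F→slot 1, G skipped, B skipped, E skipped, C skipped, A skipped.
Slots: [1:F] [2:D]
2 of 7 scheduled.

2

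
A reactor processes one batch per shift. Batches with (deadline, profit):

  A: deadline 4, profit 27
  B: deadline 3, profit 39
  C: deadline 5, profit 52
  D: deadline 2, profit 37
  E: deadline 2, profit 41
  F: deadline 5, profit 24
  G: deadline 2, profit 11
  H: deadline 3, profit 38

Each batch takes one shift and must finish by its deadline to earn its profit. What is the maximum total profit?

197

By profit: C(d5,52), E(d2,41), B(d3,39), H(d3,38), D(d2,37), A(d4,27), F(d5,24), G(d2,11)
C→slot 5; E→slot 2; B→slot 3; H→slot 1; D skipped; A→slot 4; F skipped; G skipped.
Profit = 38 + 41 + 39 + 27 + 52 = 197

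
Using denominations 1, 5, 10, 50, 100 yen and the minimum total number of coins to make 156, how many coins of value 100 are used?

Use the largest denomination that fits, subtract, and repeat.
156 − 1×100→56 − 1×50→6 − 1×5→1 − 1×1→0
Count of 100: 1

1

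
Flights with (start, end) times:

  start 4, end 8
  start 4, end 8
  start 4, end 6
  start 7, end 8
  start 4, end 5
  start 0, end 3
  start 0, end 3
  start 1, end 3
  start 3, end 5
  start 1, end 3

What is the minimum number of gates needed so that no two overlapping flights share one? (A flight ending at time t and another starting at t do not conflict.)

The answer is the maximum number of intervals overlapping at any instant.
Events (time:±→running): 0:+→1 0:+→2 1:+→3 1:+→4 3:-→3 3:-→2 3:-→1 3:-→0 3:+→1 4:+→2 4:+→3 4:+→4 4:+→5 … peak 5.

5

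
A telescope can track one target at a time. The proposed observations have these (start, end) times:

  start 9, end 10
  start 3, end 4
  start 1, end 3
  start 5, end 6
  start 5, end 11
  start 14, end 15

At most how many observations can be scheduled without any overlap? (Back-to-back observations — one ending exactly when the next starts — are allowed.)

5

Sorted by end: (1,3)  (3,4)  (5,6)  (9,10)  (5,11)  (14,15)
take (1,3); take (3,4); take (5,6); take (9,10); skip (5,11); take (14,15).
Selected 5 observations.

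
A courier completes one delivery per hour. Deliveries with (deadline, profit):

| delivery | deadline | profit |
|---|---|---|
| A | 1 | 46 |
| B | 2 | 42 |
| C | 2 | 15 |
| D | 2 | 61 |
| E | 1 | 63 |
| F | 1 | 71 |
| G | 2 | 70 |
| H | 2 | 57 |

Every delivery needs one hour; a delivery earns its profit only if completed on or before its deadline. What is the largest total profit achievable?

Sort by profit descending; place each in the latest free slot ≤ its deadline.
By profit: F(d1,71), G(d2,70), E(d1,63), D(d2,61), H(d2,57), A(d1,46), B(d2,42), C(d2,15)
F→slot 1; G→slot 2; E skipped; D skipped; H skipped; A skipped; B skipped; C skipped.
Profit = 71 + 70 = 141

141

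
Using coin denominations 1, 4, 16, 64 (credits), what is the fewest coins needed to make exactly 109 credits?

7

109 − 1×64→45 − 2×16→13 − 3×4→1 − 1×1→0
Total coins = 1 + 2 + 3 + 1 = 7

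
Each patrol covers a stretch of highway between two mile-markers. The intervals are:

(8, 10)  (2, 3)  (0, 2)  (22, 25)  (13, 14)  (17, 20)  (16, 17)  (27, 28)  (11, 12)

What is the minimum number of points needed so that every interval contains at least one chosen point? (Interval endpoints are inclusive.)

7

Sorted: [0,2] [2,3] [8,10] [11,12] [13,14] [16,17] [17,20] [22,25] [27,28]
{[0,2],[2,3]} hit by 2; {[8,10]} hit by 10; {[11,12]} hit by 12; {[13,14]} hit by 14; {[16,17],[17,20]} hit by 17; {[22,25]} hit by 25; {[27,28]} hit by 28.
Points: 2, 10, 12, 14, 17, 25, 28 (7 total).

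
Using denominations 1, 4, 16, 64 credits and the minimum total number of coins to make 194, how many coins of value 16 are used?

0

Use the largest denomination that fits, subtract, and repeat.
194 = 3×64 + 2×1
Count of 16: 0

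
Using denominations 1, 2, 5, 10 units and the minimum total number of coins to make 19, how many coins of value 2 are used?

2

Greedy: take as many of the largest coin as possible, then repeat with the remainder.
19 = 1×10 + 1×5 + 2×2
Count of 2: 2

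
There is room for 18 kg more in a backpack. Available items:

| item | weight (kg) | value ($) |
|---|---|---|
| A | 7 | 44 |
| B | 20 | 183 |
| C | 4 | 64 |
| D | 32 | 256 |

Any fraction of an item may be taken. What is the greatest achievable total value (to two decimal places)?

192.10

Greedy by value/weight ratio, highest first.
Order: C (64/4=16.00) > B (183/20=9.15) > D (256/32=8.00) > A (44/7=6.29)
Fill: take C (4 @ 64) → take 14/20 of B → 128.10; 18/18 used.
Total value = 192.10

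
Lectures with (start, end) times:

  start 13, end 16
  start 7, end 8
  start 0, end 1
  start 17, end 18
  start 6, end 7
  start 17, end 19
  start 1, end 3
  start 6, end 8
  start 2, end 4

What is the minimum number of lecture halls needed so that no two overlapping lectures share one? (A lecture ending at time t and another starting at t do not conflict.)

2

Count concurrent intervals with a sweep; the peak is the room count.
Events (time:±→running): 0:+→1 1:-→0 1:+→1 2:+→2 … peak 2.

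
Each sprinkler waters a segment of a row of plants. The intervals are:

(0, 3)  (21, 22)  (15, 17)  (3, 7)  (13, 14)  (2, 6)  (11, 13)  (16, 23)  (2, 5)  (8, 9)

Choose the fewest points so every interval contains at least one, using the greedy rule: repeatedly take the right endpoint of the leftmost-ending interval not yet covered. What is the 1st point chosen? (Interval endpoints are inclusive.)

Process intervals by earliest right end; each time one isn't hit yet, stab at its right endpoint.
By right end: [0,3]  [2,5]  [2,6]  [3,7]  [8,9]  [11,13]  [13,14]  [15,17]  [21,22]  [16,23]
[0,3] uncovered → point at 3; [8,9] uncovered → point at 9; [11,13] uncovered → point at 13; [15,17] uncovered → point at 17; [21,22] uncovered → point at 22.
Points: 3, 9, 13, 17, 22 (5 total).

3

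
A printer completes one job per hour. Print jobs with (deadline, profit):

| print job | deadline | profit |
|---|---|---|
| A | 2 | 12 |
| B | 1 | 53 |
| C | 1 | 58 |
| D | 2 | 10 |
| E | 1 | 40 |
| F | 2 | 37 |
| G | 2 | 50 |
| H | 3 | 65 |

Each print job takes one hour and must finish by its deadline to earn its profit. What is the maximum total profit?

Profit order: H=65 C=58 B=53 G=50 E=40 F=37 A=12 D=10
Assign: H→slot 3, C→slot 1, B skipped, G→slot 2, E skipped, F skipped, A skipped, D skipped.
Slots: [1:C] [2:G] [3:H]
Profit = 58 + 50 + 65 = 173

173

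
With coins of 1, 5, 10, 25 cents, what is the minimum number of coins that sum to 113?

8

113 = 4×25 + 1×10 + 3×1
Total coins = 4 + 1 + 3 = 8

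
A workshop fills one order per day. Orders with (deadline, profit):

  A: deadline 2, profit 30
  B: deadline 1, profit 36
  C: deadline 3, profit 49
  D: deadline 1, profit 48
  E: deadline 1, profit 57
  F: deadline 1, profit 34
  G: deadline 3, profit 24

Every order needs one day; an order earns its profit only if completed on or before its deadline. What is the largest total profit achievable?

136

Take jobs in profit order; each goes to the latest open slot no later than its deadline.
Profit order: E=57 C=49 D=48 B=36 F=34 A=30 G=24
Assign: E→slot 1, C→slot 3, D skipped, B skipped, F skipped, A→slot 2, G skipped.
Slots: [1:E] [2:A] [3:C]
Profit = 57 + 30 + 49 = 136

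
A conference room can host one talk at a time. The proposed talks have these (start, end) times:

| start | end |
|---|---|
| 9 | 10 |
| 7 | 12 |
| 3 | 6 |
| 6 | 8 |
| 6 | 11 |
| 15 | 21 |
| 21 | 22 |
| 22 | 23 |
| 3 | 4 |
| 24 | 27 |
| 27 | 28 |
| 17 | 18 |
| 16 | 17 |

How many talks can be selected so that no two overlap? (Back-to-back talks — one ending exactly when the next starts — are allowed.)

Order by finish time; keep every interval that doesn't clash with the previous kept one.
By end time: (3,4), (3,6), (6,8), (9,10), (6,11), (7,12), (16,17), (17,18), (15,21), (21,22), (22,23), (24,27), (27,28).
Pick (3,4); next start ≥ 4 → (6,8); next start ≥ 8 → (9,10); next start ≥ 10 → (16,17); next start ≥ 17 → (17,18); next start ≥ 18 → (21,22); next start ≥ 22 → (22,23); next start ≥ 23 → (24,27); next start ≥ 27 → (27,28).
Selected 9 talks.

9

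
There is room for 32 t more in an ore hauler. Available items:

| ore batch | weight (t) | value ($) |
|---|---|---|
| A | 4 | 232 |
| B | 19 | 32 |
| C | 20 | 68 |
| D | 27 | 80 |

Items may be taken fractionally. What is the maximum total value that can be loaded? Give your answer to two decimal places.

323.70

Greedy by value/weight ratio, highest first.
Ratios (sorted): A 58.00, C 3.40, D 2.96, B 1.68
take A (4 @ 232); take C (20 @ 68); take 8/27 of D → 23.70. Capacity used 32/32.
Total value = 323.70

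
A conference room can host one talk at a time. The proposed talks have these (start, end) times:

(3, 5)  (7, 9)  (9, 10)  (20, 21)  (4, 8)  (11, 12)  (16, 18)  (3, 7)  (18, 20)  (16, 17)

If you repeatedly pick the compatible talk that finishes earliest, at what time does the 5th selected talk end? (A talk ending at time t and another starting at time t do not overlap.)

Greedy by earliest finish: after sorting by end time, pick each interval compatible with the last pick.
Sorted by end: (3,5)  (3,7)  (4,8)  (7,9)  (9,10)  (11,12)  (16,17)  (16,18)  (18,20)  (20,21)
take (3,5); take (7,9); take (9,10); take (11,12); take (16,17); skip (16,18); take (18,20); take (20,21).
Selected: (3,5) (7,9) (9,10) (11,12) (16,17) (18,20) (20,21)

17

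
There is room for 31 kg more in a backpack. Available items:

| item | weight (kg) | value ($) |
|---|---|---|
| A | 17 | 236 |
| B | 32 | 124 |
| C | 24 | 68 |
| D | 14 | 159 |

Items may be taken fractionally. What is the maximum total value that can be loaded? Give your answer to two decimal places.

395.00

Greedy by value/weight ratio, highest first.
Ratios (sorted): A 13.88, D 11.36, B 3.88, C 2.83
take A (17 @ 236); take D (14 @ 159). Capacity used 31/31.
Total value = 395.00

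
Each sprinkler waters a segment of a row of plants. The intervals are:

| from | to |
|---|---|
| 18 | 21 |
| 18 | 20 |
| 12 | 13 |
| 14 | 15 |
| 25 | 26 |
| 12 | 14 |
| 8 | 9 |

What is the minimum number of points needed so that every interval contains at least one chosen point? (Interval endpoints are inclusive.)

Sorted: [8,9] [12,13] [12,14] [14,15] [18,20] [18,21] [25,26]
{[8,9]} hit by 9; {[12,13],[12,14]} hit by 13; {[14,15]} hit by 15; {[18,20],[18,21]} hit by 20; {[25,26]} hit by 26.
Points: 9, 13, 15, 20, 26 (5 total).

5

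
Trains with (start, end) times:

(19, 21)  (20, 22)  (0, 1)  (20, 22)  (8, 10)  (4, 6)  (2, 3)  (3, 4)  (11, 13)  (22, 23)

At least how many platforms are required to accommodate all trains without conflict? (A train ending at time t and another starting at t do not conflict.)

Events (time:±→running): 0:+→1 1:-→0 2:+→1 3:-→0 3:+→1 4:-→0 4:+→1 6:-→0 8:+→1 10:-→0 11:+→1 13:-→0 19:+→1 20:+→2 20:+→3 … peak 3.

3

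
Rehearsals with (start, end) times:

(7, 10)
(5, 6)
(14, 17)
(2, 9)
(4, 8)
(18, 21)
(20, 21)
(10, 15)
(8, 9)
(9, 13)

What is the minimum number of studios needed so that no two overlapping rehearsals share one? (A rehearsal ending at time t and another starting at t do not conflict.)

The answer is the maximum number of intervals overlapping at any instant.
Events (time:±→running): 2:+→1 4:+→2 5:+→3 … peak 3.

3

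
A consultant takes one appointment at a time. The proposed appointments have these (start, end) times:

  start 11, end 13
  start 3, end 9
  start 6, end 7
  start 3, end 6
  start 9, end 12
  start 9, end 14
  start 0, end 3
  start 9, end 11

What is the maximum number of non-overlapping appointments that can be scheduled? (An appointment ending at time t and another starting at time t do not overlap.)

Sorted by end: (0,3)  (3,6)  (6,7)  (3,9)  (9,11)  (9,12)  (11,13)  (9,14)
take (0,3); take (3,6); take (6,7); take (9,11); skip (9,12); take (11,13); skip (9,14).
Selected 5 appointments.

5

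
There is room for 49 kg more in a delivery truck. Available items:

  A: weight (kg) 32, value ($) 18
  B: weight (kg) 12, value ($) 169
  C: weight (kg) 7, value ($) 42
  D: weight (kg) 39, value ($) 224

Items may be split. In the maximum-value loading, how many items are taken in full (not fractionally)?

Greedy by value/weight ratio, highest first.
Order: B (169/12=14.08) > C (42/7=6.00) > D (224/39=5.74) > A (18/32=0.56)
Fill: take B (12 @ 169) → take C (7 @ 42) → take 30/39 of D → 172.31; 49/49 used.
2 item(s) taken whole; one partial (take 30/39 of D).

2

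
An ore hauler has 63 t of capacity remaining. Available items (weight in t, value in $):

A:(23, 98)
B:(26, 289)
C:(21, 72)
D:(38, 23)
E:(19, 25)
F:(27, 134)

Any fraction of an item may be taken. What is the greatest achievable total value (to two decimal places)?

Greedy by value/weight ratio, highest first.
Ratios (sorted): B 11.12, F 4.96, A 4.26, C 3.43, E 1.32, D 0.61
take B (26 @ 289); take F (27 @ 134); take 10/23 of A → 42.61. Capacity used 63/63.
Total value = 465.61

465.61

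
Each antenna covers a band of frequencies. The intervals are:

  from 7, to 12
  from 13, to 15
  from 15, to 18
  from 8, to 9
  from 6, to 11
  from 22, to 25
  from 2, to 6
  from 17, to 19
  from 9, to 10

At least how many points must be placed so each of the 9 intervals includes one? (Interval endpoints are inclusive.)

Process intervals by earliest right end; each time one isn't hit yet, stab at its right endpoint.
Sorted: [2,6] [8,9] [9,10] [6,11] [7,12] [13,15] [15,18] [17,19] [22,25]
{[2,6]} hit by 6; {[8,9],[9,10],[6,11],[7,12]} hit by 9; {[13,15],[15,18]} hit by 15; {[17,19]} hit by 19; {[22,25]} hit by 25.
Points: 6, 9, 15, 19, 25 (5 total).

5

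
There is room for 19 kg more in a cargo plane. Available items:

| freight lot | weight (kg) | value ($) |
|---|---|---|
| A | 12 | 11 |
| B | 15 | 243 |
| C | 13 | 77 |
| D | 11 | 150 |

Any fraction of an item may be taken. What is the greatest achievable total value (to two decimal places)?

Greedy by value/weight ratio, highest first.
Ratios (sorted): B 16.20, D 13.64, C 5.92, A 0.92
take B (15 @ 243); take 4/11 of D → 54.55. Capacity used 19/19.
Total value = 297.55

297.55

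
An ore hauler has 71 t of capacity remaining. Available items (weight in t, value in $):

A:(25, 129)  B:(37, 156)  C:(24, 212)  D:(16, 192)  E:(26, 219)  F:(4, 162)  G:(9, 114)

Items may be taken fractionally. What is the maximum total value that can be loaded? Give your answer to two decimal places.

831.62

Sort by value per unit weight and fill in that order.
Order: F (162/4=40.50) > G (114/9=12.67) > D (192/16=12.00) > C (212/24=8.83) > E (219/26=8.42) > A (129/25=5.16) > B (156/37=4.22)
Fill: take F (4 @ 162) → take G (9 @ 114) → take D (16 @ 192) → take C (24 @ 212) → take 18/26 of E → 151.62; 71/71 used.
Total value = 831.62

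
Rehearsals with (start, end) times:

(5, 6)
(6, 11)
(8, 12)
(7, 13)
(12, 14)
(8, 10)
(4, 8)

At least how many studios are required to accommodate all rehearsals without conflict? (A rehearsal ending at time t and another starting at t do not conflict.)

4

The answer is the maximum number of intervals overlapping at any instant.
Events (time:±→running): 4:+→1 5:+→2 6:-→1 6:+→2 7:+→3 8:-→2 8:+→3 8:+→4 … peak 4.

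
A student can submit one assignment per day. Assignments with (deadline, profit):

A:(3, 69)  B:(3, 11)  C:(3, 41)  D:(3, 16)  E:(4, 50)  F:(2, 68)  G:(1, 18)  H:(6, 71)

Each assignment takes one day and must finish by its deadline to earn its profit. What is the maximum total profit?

299

Take jobs in profit order; each goes to the latest open slot no later than its deadline.
By profit: H(d6,71), A(d3,69), F(d2,68), E(d4,50), C(d3,41), G(d1,18), D(d3,16), B(d3,11)
H→slot 6; A→slot 3; F→slot 2; E→slot 4; C→slot 1; G skipped; D skipped; B skipped.
Profit = 41 + 68 + 69 + 50 + 71 = 299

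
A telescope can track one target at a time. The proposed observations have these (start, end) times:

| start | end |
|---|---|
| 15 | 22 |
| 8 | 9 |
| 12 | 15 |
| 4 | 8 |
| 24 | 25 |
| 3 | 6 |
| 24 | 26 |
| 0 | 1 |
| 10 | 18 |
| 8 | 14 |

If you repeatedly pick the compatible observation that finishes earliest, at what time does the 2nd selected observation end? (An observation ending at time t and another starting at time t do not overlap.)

Sorted by end: (0,1)  (3,6)  (4,8)  (8,9)  (8,14)  (12,15)  (10,18)  (15,22)  (24,25)  (24,26)
take (0,1); take (3,6); skip (4,8); take (8,9); take (12,15); take (15,22); take (24,25).
Selected: (0,1) (3,6) (8,9) (12,15) (15,22) (24,25)

6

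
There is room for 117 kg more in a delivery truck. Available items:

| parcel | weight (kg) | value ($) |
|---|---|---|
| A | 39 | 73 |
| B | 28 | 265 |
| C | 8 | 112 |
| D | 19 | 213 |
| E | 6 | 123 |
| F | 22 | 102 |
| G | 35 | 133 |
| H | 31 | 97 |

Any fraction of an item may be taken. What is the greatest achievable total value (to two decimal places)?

944.20

Greedy by value/weight ratio, highest first.
Ratios (sorted): E 20.50, C 14.00, D 11.21, B 9.46, F 4.64, G 3.80, H 3.13, A 1.87
take E (6 @ 123); take C (8 @ 112); take D (19 @ 213); take B (28 @ 265); take F (22 @ 102); take 34/35 of G → 129.20. Capacity used 117/117.
Total value = 944.20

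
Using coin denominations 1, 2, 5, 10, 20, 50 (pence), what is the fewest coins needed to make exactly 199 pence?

199 = 3×50 + 2×20 + 1×5 + 2×2
Total coins = 3 + 2 + 1 + 2 = 8

8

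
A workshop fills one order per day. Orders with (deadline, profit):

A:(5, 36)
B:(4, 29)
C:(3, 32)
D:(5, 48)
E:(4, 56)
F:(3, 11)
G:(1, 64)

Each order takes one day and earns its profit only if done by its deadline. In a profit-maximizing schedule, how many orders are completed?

5

By profit: G(d1,64), E(d4,56), D(d5,48), A(d5,36), C(d3,32), B(d4,29), F(d3,11)
G→slot 1; E→slot 4; D→slot 5; A→slot 3; C→slot 2; B skipped; F skipped.
5 of 7 scheduled.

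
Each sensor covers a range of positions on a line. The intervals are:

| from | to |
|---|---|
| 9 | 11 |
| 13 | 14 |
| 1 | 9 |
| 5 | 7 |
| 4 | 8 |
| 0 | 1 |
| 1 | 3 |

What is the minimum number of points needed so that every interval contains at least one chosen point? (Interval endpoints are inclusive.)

4

Sort by right endpoint; whenever an interval is uncovered, place a point at its right end.
Sorted: [0,1] [1,3] [5,7] [4,8] [1,9] [9,11] [13,14]
{[0,1],[1,3]} hit by 1; {[5,7],[4,8],[1,9]} hit by 7; {[9,11]} hit by 11; {[13,14]} hit by 14.
Points: 1, 7, 11, 14 (4 total).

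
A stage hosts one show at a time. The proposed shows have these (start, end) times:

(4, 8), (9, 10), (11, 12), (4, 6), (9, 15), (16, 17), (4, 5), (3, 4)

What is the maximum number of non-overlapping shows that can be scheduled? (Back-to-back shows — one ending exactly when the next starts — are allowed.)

Sorted by end: (3,4)  (4,5)  (4,6)  (4,8)  (9,10)  (11,12)  (9,15)  (16,17)
take (3,4); take (4,5); skip (4,6); take (9,10); take (11,12); take (16,17).
Selected 5 shows.

5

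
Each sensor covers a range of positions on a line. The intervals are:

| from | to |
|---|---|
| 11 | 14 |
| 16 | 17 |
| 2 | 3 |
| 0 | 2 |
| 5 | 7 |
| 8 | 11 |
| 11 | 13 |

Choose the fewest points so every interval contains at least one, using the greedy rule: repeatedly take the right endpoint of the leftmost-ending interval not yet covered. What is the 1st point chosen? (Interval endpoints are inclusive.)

Sort by right endpoint; whenever an interval is uncovered, place a point at its right end.
By right end: [0,2]  [2,3]  [5,7]  [8,11]  [11,13]  [11,14]  [16,17]
[0,2] uncovered → point at 2; [5,7] uncovered → point at 7; [8,11] uncovered → point at 11; [16,17] uncovered → point at 17.
Points: 2, 7, 11, 17 (4 total).

2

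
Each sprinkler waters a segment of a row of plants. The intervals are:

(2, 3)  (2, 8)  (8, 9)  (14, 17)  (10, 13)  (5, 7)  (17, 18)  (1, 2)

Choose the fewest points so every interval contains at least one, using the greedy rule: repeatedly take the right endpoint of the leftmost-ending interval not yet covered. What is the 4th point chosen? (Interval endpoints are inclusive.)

13

Process intervals by earliest right end; each time one isn't hit yet, stab at its right endpoint.
Sorted: [1,2] [2,3] [5,7] [2,8] [8,9] [10,13] [14,17] [17,18]
{[1,2],[2,3]} hit by 2; {[5,7],[2,8]} hit by 7; {[8,9]} hit by 9; {[10,13]} hit by 13; {[14,17],[17,18]} hit by 17.
Points: 2, 7, 9, 13, 17 (5 total).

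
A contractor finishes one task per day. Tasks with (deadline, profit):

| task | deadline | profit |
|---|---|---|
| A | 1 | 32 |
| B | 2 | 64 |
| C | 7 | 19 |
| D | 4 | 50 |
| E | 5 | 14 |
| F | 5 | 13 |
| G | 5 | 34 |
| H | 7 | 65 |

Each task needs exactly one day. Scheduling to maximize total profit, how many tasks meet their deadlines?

7

By profit: H(d7,65), B(d2,64), D(d4,50), G(d5,34), A(d1,32), C(d7,19), E(d5,14), F(d5,13)
H→slot 7; B→slot 2; D→slot 4; G→slot 5; A→slot 1; C→slot 6; E→slot 3; F skipped.
7 of 8 scheduled.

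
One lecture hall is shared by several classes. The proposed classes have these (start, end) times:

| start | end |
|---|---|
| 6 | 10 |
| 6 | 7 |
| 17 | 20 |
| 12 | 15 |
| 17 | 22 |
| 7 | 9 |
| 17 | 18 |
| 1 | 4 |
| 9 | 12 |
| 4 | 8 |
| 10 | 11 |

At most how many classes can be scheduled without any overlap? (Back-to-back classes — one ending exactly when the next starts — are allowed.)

6

Sort by end time and greedily take each interval whose start is ≥ the last chosen end.
By end time: (1,4), (6,7), (4,8), (7,9), (6,10), (10,11), (9,12), (12,15), (17,18), (17,20), (17,22).
Pick (1,4); next start ≥ 4 → (6,7); next start ≥ 7 → (7,9); next start ≥ 9 → (10,11); next start ≥ 11 → (12,15); next start ≥ 15 → (17,18).
Selected 6 classes.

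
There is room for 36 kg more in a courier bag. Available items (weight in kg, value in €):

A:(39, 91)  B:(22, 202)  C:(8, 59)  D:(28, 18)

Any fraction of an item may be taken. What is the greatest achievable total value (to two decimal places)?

275.00

Greedy by value/weight ratio, highest first.
Order: B (202/22=9.18) > C (59/8=7.38) > A (91/39=2.33) > D (18/28=0.64)
Fill: take B (22 @ 202) → take C (8 @ 59) → take 6/39 of A → 14.00; 36/36 used.
Total value = 275.00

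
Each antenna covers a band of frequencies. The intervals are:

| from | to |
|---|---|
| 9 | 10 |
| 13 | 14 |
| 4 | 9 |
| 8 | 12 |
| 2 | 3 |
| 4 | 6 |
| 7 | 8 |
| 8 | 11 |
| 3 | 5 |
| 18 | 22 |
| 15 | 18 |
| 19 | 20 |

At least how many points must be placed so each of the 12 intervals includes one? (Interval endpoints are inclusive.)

7

Sorted: [2,3] [3,5] [4,6] [7,8] [4,9] [9,10] [8,11] [8,12] [13,14] [15,18] [19,20] [18,22]
{[2,3],[3,5]} hit by 3; {[4,6]} hit by 6; {[7,8],[4,9]} hit by 8; {[9,10],[8,11],[8,12]} hit by 10; {[13,14]} hit by 14; {[15,18]} hit by 18; {[19,20],[18,22]} hit by 20.
Points: 3, 6, 8, 10, 14, 18, 20 (7 total).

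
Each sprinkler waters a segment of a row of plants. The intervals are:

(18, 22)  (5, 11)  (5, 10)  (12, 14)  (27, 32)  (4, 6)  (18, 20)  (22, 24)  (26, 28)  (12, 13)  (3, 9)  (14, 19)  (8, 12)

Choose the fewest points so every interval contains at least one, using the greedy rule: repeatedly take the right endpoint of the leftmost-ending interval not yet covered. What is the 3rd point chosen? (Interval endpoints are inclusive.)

19

Process intervals by earliest right end; each time one isn't hit yet, stab at its right endpoint.
By right end: [4,6]  [3,9]  [5,10]  [5,11]  [8,12]  [12,13]  [12,14]  [14,19]  [18,20]  [18,22]  [22,24]  [26,28]  [27,32]
[4,6] uncovered → point at 6; [8,12] uncovered → point at 12; [14,19] uncovered → point at 19; [22,24] uncovered → point at 24; [26,28] uncovered → point at 28.
Points: 6, 12, 19, 24, 28 (5 total).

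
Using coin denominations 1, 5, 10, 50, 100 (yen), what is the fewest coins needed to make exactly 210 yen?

3

210 = 2×100 + 1×10
Total coins = 2 + 1 = 3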